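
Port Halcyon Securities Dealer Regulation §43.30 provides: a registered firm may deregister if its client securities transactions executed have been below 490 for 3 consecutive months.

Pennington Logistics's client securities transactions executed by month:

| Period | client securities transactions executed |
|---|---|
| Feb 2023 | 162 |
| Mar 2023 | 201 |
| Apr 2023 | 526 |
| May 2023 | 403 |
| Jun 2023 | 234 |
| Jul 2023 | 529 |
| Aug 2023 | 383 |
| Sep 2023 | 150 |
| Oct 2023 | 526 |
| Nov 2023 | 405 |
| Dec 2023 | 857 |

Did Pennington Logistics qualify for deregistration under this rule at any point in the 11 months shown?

No

Months below 490: Feb 2023, Mar 2023, May 2023, Jun 2023, Aug 2023, Sep 2023, Nov 2023.
Longest run of consecutive months below the threshold: 2.
2 < 3, so Pennington Logistics never became eligible.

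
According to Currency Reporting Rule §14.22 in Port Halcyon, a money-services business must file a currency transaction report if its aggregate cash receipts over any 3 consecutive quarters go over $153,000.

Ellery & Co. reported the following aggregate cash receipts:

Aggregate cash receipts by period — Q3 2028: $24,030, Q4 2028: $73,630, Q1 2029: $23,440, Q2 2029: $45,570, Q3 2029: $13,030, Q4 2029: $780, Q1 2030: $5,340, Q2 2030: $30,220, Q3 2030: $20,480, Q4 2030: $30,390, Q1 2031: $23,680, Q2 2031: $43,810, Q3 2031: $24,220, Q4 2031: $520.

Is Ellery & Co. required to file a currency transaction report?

Q3 2028–Q1 2029: $24,030 + $73,630 + $23,440 = $121,100 (under)
Q4 2028–Q2 2029: $73,630 + $23,440 + $45,570 = $142,640 (under)
Q1 2029–Q3 2029: $23,440 + $45,570 + $13,030 = $82,040 (under)
Q2 2029–Q4 2029: $45,570 + $13,030 + $780 = $59,380 (under)
Q3 2029–Q1 2030: $13,030 + $780 + $5,340 = $19,150 (under)
Q4 2029–Q2 2030: $780 + $5,340 + $30,220 = $36,340 (under)
Q1 2030–Q3 2030: $5,340 + $30,220 + $20,480 = $56,040 (under)
Q2 2030–Q4 2030: $30,220 + $20,480 + $30,390 = $81,090 (under)
Q3 2030–Q1 2031: $20,480 + $30,390 + $23,680 = $74,550 (under)
Q4 2030–Q2 2031: $30,390 + $23,680 + $43,810 = $97,880 (under)
Q1 2031–Q3 2031: $23,680 + $43,810 + $24,220 = $91,710 (under)
Q2 2031–Q4 2031: $43,810 + $24,220 + $520 = $68,550 (under)
No window exceeds $153,000.

No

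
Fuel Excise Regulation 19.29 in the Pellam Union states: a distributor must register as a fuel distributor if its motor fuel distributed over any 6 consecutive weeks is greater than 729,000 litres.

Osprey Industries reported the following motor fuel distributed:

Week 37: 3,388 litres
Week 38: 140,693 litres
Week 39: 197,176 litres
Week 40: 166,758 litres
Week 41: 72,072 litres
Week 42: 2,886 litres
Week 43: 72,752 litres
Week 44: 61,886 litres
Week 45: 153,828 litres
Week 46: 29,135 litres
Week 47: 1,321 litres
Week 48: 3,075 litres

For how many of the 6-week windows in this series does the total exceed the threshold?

Week 37–Week 42: 3,388 litres + 140,693 litres + 197,176 litres + 166,758 litres + 72,072 litres + 2,886 litres = 582,973 litres (under)
Week 38–Week 43: 140,693 litres + 197,176 litres + 166,758 litres + 72,072 litres + 2,886 litres + 72,752 litres = 652,337 litres (under)
Week 39–Week 44: 197,176 litres + 166,758 litres + 72,072 litres + 2,886 litres + 72,752 litres + 61,886 litres = 573,530 litres (under)
Week 40–Week 45: 166,758 litres + 72,072 litres + 2,886 litres + 72,752 litres + 61,886 litres + 153,828 litres = 530,182 litres (under)
Week 41–Week 46: 72,072 litres + 2,886 litres + 72,752 litres + 61,886 litres + 153,828 litres + 29,135 litres = 392,559 litres (under)
Week 42–Week 47: 2,886 litres + 72,752 litres + 61,886 litres + 153,828 litres + 29,135 litres + 1,321 litres = 321,808 litres (under)
Week 43–Week 48: 72,752 litres + 61,886 litres + 153,828 litres + 29,135 litres + 1,321 litres + 3,075 litres = 321,997 litres (under)
0 windows exceed the threshold.

0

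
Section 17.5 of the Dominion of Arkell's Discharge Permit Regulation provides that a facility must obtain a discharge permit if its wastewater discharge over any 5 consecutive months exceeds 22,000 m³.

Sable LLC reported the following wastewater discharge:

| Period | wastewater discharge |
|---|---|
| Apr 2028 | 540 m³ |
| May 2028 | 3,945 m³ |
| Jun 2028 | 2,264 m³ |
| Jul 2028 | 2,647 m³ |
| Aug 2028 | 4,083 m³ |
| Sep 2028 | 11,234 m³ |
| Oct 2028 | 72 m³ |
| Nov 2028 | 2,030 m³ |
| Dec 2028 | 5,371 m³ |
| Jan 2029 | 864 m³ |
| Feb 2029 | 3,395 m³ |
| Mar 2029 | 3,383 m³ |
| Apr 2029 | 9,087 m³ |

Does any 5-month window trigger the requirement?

Yes

Apr 2028–Aug 2028: 540 m³ + 3,945 m³ + 2,264 m³ + 2,647 m³ + 4,083 m³ = 13,479 m³ (under)
May 2028–Sep 2028: 3,945 m³ + 2,264 m³ + 2,647 m³ + 4,083 m³ + 11,234 m³ = 24,173 m³ (over)
Jun 2028–Oct 2028: 2,264 m³ + 2,647 m³ + 4,083 m³ + 11,234 m³ + 72 m³ = 20,300 m³ (under)
Jul 2028–Nov 2028: 2,647 m³ + 4,083 m³ + 11,234 m³ + 72 m³ + 2,030 m³ = 20,066 m³ (under)
Aug 2028–Dec 2028: 4,083 m³ + 11,234 m³ + 72 m³ + 2,030 m³ + 5,371 m³ = 22,790 m³ (over)
Sep 2028–Jan 2029: 11,234 m³ + 72 m³ + 2,030 m³ + 5,371 m³ + 864 m³ = 19,571 m³ (under)
Oct 2028–Feb 2029: 72 m³ + 2,030 m³ + 5,371 m³ + 864 m³ + 3,395 m³ = 11,732 m³ (under)
Nov 2028–Mar 2029: 2,030 m³ + 5,371 m³ + 864 m³ + 3,395 m³ + 3,383 m³ = 15,043 m³ (under)
Dec 2028–Apr 2029: 5,371 m³ + 864 m³ + 3,395 m³ + 3,383 m³ + 9,087 m³ = 22,100 m³ (over)
At least one window exceeds 22,000 m³.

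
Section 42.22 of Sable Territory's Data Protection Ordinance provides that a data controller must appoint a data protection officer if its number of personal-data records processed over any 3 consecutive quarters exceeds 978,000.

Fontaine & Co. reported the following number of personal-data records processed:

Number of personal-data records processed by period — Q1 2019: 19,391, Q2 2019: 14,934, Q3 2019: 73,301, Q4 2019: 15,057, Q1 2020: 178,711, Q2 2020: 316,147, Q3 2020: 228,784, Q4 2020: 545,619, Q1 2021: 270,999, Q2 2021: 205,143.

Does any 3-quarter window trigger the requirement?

Q1 2019–Q3 2019: 19,391 + 14,934 + 73,301 = 107,626 (under)
Q2 2019–Q4 2019: 14,934 + 73,301 + 15,057 = 103,292 (under)
Q3 2019–Q1 2020: 73,301 + 15,057 + 178,711 = 267,069 (under)
Q4 2019–Q2 2020: 15,057 + 178,711 + 316,147 = 509,915 (under)
Q1 2020–Q3 2020: 178,711 + 316,147 + 228,784 = 723,642 (under)
Q2 2020–Q4 2020: 316,147 + 228,784 + 545,619 = 1,090,550 (over)
Q3 2020–Q1 2021: 228,784 + 545,619 + 270,999 = 1,045,402 (over)
Q4 2020–Q2 2021: 545,619 + 270,999 + 205,143 = 1,021,761 (over)
At least one window exceeds 978,000.

Yes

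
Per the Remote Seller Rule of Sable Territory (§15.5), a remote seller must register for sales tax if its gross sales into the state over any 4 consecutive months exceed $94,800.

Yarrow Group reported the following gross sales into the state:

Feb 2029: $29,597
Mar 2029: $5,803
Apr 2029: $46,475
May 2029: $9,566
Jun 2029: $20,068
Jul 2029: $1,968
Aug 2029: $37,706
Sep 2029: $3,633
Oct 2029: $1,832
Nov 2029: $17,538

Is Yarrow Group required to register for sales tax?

Feb 2029–May 2029: $29,597 + $5,803 + $46,475 + $9,566 = $91,441 (under)
Mar 2029–Jun 2029: $5,803 + $46,475 + $9,566 + $20,068 = $81,912 (under)
Apr 2029–Jul 2029: $46,475 + $9,566 + $20,068 + $1,968 = $78,077 (under)
May 2029–Aug 2029: $9,566 + $20,068 + $1,968 + $37,706 = $69,308 (under)
Jun 2029–Sep 2029: $20,068 + $1,968 + $37,706 + $3,633 = $63,375 (under)
Jul 2029–Oct 2029: $1,968 + $37,706 + $3,633 + $1,832 = $45,139 (under)
Aug 2029–Nov 2029: $37,706 + $3,633 + $1,832 + $17,538 = $60,709 (under)
No window exceeds $94,800.

No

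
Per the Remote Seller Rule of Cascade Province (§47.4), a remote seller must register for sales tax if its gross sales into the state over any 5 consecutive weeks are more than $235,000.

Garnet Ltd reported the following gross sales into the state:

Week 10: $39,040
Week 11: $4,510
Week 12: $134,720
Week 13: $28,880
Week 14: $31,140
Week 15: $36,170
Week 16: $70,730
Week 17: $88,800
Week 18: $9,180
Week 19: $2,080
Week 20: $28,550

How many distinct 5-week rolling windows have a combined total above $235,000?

5

Week 10–Week 14: $39,040 + $4,510 + $134,720 + $28,880 + $31,140 = $238,290 (over)
Week 11–Week 15: $4,510 + $134,720 + $28,880 + $31,140 + $36,170 = $235,420 (over)
Week 12–Week 16: $134,720 + $28,880 + $31,140 + $36,170 + $70,730 = $301,640 (over)
Week 13–Week 17: $28,880 + $31,140 + $36,170 + $70,730 + $88,800 = $255,720 (over)
Week 14–Week 18: $31,140 + $36,170 + $70,730 + $88,800 + $9,180 = $236,020 (over)
Week 15–Week 19: $36,170 + $70,730 + $88,800 + $9,180 + $2,080 = $206,960 (under)
Week 16–Week 20: $70,730 + $88,800 + $9,180 + $2,080 + $28,550 = $199,340 (under)
5 windows exceed the threshold.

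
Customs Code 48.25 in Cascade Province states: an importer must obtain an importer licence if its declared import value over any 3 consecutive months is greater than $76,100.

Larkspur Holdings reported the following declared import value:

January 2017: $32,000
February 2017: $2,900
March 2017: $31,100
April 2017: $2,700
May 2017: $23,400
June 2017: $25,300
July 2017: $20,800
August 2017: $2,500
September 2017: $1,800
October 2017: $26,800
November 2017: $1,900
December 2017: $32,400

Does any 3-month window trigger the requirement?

No

January 2017–March 2017: $32,000 + $2,900 + $31,100 = $66,000 (under)
February 2017–April 2017: $2,900 + $31,100 + $2,700 = $36,700 (under)
March 2017–May 2017: $31,100 + $2,700 + $23,400 = $57,200 (under)
April 2017–June 2017: $2,700 + $23,400 + $25,300 = $51,400 (under)
May 2017–July 2017: $23,400 + $25,300 + $20,800 = $69,500 (under)
June 2017–August 2017: $25,300 + $20,800 + $2,500 = $48,600 (under)
July 2017–September 2017: $20,800 + $2,500 + $1,800 = $25,100 (under)
August 2017–October 2017: $2,500 + $1,800 + $26,800 = $31,100 (under)
September 2017–November 2017: $1,800 + $26,800 + $1,900 = $30,500 (under)
October 2017–December 2017: $26,800 + $1,900 + $32,400 = $61,100 (under)
No window exceeds $76,100.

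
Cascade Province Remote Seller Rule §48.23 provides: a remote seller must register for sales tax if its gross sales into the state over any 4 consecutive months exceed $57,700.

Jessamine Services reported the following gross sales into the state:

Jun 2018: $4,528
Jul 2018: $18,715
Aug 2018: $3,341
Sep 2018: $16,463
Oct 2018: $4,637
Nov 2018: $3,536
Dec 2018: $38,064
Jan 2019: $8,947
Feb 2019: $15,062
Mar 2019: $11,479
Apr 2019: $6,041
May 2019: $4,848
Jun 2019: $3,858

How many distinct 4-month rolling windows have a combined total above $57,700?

Jun 2018–Sep 2018: $4,528 + $18,715 + $3,341 + $16,463 = $43,047 (under)
Jul 2018–Oct 2018: $18,715 + $3,341 + $16,463 + $4,637 = $43,156 (under)
Aug 2018–Nov 2018: $3,341 + $16,463 + $4,637 + $3,536 = $27,977 (under)
Sep 2018–Dec 2018: $16,463 + $4,637 + $3,536 + $38,064 = $62,700 (over)
Oct 2018–Jan 2019: $4,637 + $3,536 + $38,064 + $8,947 = $55,184 (under)
Nov 2018–Feb 2019: $3,536 + $38,064 + $8,947 + $15,062 = $65,609 (over)
Dec 2018–Mar 2019: $38,064 + $8,947 + $15,062 + $11,479 = $73,552 (over)
Jan 2019–Apr 2019: $8,947 + $15,062 + $11,479 + $6,041 = $41,529 (under)
Feb 2019–May 2019: $15,062 + $11,479 + $6,041 + $4,848 = $37,430 (under)
Mar 2019–Jun 2019: $11,479 + $6,041 + $4,848 + $3,858 = $26,226 (under)
3 windows exceed the threshold.

3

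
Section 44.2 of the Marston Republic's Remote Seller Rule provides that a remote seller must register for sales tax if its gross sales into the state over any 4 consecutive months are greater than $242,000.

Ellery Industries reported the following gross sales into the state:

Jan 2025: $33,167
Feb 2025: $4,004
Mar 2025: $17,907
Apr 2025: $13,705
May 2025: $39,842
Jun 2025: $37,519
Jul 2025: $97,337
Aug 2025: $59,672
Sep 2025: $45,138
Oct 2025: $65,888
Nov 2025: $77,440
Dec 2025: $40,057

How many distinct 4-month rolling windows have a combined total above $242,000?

Jan 2025–Apr 2025: $33,167 + $4,004 + $17,907 + $13,705 = $68,783 (under)
Feb 2025–May 2025: $4,004 + $17,907 + $13,705 + $39,842 = $75,458 (under)
Mar 2025–Jun 2025: $17,907 + $13,705 + $39,842 + $37,519 = $108,973 (under)
Apr 2025–Jul 2025: $13,705 + $39,842 + $37,519 + $97,337 = $188,403 (under)
May 2025–Aug 2025: $39,842 + $37,519 + $97,337 + $59,672 = $234,370 (under)
Jun 2025–Sep 2025: $37,519 + $97,337 + $59,672 + $45,138 = $239,666 (under)
Jul 2025–Oct 2025: $97,337 + $59,672 + $45,138 + $65,888 = $268,035 (over)
Aug 2025–Nov 2025: $59,672 + $45,138 + $65,888 + $77,440 = $248,138 (over)
Sep 2025–Dec 2025: $45,138 + $65,888 + $77,440 + $40,057 = $228,523 (under)
2 windows exceed the threshold.

2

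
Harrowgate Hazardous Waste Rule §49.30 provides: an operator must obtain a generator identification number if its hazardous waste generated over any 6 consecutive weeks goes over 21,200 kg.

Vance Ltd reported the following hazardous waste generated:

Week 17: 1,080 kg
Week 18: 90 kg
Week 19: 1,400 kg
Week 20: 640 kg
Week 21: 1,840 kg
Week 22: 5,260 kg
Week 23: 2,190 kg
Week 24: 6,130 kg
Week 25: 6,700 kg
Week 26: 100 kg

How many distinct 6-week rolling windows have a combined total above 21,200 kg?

Week 17–Week 22: 1,080 kg + 90 kg + 1,400 kg + 640 kg + 1,840 kg + 5,260 kg = 10,310 kg (under)
Week 18–Week 23: 90 kg + 1,400 kg + 640 kg + 1,840 kg + 5,260 kg + 2,190 kg = 11,420 kg (under)
Week 19–Week 24: 1,400 kg + 640 kg + 1,840 kg + 5,260 kg + 2,190 kg + 6,130 kg = 17,460 kg (under)
Week 20–Week 25: 640 kg + 1,840 kg + 5,260 kg + 2,190 kg + 6,130 kg + 6,700 kg = 22,760 kg (over)
Week 21–Week 26: 1,840 kg + 5,260 kg + 2,190 kg + 6,130 kg + 6,700 kg + 100 kg = 22,220 kg (over)
2 windows exceed the threshold.

2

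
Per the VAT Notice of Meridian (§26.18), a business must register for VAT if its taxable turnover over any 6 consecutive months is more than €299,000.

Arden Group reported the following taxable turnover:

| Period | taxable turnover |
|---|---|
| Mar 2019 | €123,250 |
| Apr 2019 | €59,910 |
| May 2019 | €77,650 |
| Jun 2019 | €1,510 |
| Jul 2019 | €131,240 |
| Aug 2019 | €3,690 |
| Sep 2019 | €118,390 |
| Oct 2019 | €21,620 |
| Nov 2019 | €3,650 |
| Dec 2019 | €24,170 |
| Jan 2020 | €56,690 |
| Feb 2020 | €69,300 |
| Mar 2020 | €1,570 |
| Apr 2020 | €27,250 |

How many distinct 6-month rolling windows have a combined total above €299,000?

4

Mar 2019–Aug 2019: €123,250 + €59,910 + €77,650 + €1,510 + €131,240 + €3,690 = €397,250 (over)
Apr 2019–Sep 2019: €59,910 + €77,650 + €1,510 + €131,240 + €3,690 + €118,390 = €392,390 (over)
May 2019–Oct 2019: €77,650 + €1,510 + €131,240 + €3,690 + €118,390 + €21,620 = €354,100 (over)
Jun 2019–Nov 2019: €1,510 + €131,240 + €3,690 + €118,390 + €21,620 + €3,650 = €280,100 (under)
Jul 2019–Dec 2019: €131,240 + €3,690 + €118,390 + €21,620 + €3,650 + €24,170 = €302,760 (over)
Aug 2019–Jan 2020: €3,690 + €118,390 + €21,620 + €3,650 + €24,170 + €56,690 = €228,210 (under)
Sep 2019–Feb 2020: €118,390 + €21,620 + €3,650 + €24,170 + €56,690 + €69,300 = €293,820 (under)
Oct 2019–Mar 2020: €21,620 + €3,650 + €24,170 + €56,690 + €69,300 + €1,570 = €177,000 (under)
Nov 2019–Apr 2020: €3,650 + €24,170 + €56,690 + €69,300 + €1,570 + €27,250 = €182,630 (under)
4 windows exceed the threshold.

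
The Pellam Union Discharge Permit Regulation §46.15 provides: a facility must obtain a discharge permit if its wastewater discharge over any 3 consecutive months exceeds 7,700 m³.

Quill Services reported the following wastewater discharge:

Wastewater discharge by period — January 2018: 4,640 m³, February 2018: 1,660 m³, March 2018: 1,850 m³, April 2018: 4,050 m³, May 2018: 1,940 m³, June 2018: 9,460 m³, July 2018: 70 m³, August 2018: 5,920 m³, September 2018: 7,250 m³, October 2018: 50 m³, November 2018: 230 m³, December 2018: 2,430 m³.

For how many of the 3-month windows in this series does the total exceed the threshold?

7

January 2018–March 2018: 4,640 m³ + 1,660 m³ + 1,850 m³ = 8,150 m³ (over)
February 2018–April 2018: 1,660 m³ + 1,850 m³ + 4,050 m³ = 7,560 m³ (under)
March 2018–May 2018: 1,850 m³ + 4,050 m³ + 1,940 m³ = 7,840 m³ (over)
April 2018–June 2018: 4,050 m³ + 1,940 m³ + 9,460 m³ = 15,450 m³ (over)
May 2018–July 2018: 1,940 m³ + 9,460 m³ + 70 m³ = 11,470 m³ (over)
June 2018–August 2018: 9,460 m³ + 70 m³ + 5,920 m³ = 15,450 m³ (over)
July 2018–September 2018: 70 m³ + 5,920 m³ + 7,250 m³ = 13,240 m³ (over)
August 2018–October 2018: 5,920 m³ + 7,250 m³ + 50 m³ = 13,220 m³ (over)
September 2018–November 2018: 7,250 m³ + 50 m³ + 230 m³ = 7,530 m³ (under)
October 2018–December 2018: 50 m³ + 230 m³ + 2,430 m³ = 2,710 m³ (under)
7 windows exceed the threshold.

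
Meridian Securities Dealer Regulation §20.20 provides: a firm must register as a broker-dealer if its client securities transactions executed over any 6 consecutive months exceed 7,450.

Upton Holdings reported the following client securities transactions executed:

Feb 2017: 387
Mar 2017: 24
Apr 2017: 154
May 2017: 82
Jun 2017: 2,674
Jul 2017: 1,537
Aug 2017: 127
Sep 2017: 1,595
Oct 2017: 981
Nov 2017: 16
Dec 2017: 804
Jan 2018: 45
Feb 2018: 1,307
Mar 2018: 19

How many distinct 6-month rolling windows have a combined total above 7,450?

Feb 2017–Jul 2017: 387 + 24 + 154 + 82 + 2,674 + 1,537 = 4,858 (under)
Mar 2017–Aug 2017: 24 + 154 + 82 + 2,674 + 1,537 + 127 = 4,598 (under)
Apr 2017–Sep 2017: 154 + 82 + 2,674 + 1,537 + 127 + 1,595 = 6,169 (under)
May 2017–Oct 2017: 82 + 2,674 + 1,537 + 127 + 1,595 + 981 = 6,996 (under)
Jun 2017–Nov 2017: 2,674 + 1,537 + 127 + 1,595 + 981 + 16 = 6,930 (under)
Jul 2017–Dec 2017: 1,537 + 127 + 1,595 + 981 + 16 + 804 = 5,060 (under)
Aug 2017–Jan 2018: 127 + 1,595 + 981 + 16 + 804 + 45 = 3,568 (under)
Sep 2017–Feb 2018: 1,595 + 981 + 16 + 804 + 45 + 1,307 = 4,748 (under)
Oct 2017–Mar 2018: 981 + 16 + 804 + 45 + 1,307 + 19 = 3,172 (under)
0 windows exceed the threshold.

0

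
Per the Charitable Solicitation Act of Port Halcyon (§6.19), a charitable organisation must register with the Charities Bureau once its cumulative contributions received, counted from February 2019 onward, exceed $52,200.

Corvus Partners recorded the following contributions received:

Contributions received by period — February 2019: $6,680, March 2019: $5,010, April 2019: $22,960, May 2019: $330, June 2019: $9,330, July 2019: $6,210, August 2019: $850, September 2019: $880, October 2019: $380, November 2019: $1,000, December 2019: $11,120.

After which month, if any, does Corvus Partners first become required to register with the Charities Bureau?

September 2019

Through February 2019: $6,680
Through March 2019: $11,690
Through April 2019: $34,650
Through May 2019: $34,980
Through June 2019: $44,310
Through July 2019: $50,520
Through August 2019: $51,370
Through September 2019: $52,250 ← exceeds threshold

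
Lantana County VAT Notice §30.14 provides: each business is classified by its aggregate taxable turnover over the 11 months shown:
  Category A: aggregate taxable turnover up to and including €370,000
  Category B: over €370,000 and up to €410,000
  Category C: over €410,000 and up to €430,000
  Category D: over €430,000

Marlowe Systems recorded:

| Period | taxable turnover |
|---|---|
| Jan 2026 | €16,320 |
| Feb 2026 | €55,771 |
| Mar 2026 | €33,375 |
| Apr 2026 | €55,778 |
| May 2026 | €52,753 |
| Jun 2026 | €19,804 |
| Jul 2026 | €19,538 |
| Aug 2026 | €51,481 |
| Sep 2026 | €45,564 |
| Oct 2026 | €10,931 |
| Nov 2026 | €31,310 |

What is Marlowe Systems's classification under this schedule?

Category B

Aggregate taxable turnover: €16,320 + €55,771 + €33,375 + €55,778 + €52,753 + €19,804 + €19,538 + €51,481 + €45,564 + €10,931 + €31,310 = €392,625.
€370,000 < €392,625 ≤ €410,000, so Category B applies.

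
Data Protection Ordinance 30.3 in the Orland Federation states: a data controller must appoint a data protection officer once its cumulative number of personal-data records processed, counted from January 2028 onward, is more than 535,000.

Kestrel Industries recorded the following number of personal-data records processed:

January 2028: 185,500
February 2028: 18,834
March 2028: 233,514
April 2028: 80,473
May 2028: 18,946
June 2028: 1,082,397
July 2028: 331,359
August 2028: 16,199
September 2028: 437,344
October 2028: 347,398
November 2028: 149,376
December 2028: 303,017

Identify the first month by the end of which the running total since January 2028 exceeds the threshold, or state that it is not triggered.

May 2028

Through January 2028: 185,500
Through February 2028: 204,334
Through March 2028: 437,848
Through April 2028: 518,321
Through May 2028: 537,267 ← exceeds threshold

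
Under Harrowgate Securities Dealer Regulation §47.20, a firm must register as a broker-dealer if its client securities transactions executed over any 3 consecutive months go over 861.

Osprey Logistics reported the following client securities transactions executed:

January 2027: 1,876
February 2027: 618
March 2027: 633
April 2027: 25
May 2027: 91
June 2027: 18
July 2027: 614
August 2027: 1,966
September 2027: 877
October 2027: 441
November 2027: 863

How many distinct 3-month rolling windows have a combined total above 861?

January 2027–March 2027: 1,876 + 618 + 633 = 3,127 (over)
February 2027–April 2027: 618 + 633 + 25 = 1,276 (over)
March 2027–May 2027: 633 + 25 + 91 = 749 (under)
April 2027–June 2027: 25 + 91 + 18 = 134 (under)
May 2027–July 2027: 91 + 18 + 614 = 723 (under)
June 2027–August 2027: 18 + 614 + 1,966 = 2,598 (over)
July 2027–September 2027: 614 + 1,966 + 877 = 3,457 (over)
August 2027–October 2027: 1,966 + 877 + 441 = 3,284 (over)
September 2027–November 2027: 877 + 441 + 863 = 2,181 (over)
6 windows exceed the threshold.

6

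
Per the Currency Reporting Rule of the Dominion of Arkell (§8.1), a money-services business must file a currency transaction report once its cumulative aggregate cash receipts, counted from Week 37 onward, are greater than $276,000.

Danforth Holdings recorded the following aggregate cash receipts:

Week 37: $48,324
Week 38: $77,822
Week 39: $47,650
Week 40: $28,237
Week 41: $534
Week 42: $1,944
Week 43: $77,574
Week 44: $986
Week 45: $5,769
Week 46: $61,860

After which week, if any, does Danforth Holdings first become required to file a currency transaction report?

Through Week 37: $48,324
Through Week 38: $126,146
Through Week 39: $173,796
Through Week 40: $202,033
Through Week 41: $202,567
Through Week 42: $204,511
Through Week 43: $282,085 ← exceeds threshold

Week 43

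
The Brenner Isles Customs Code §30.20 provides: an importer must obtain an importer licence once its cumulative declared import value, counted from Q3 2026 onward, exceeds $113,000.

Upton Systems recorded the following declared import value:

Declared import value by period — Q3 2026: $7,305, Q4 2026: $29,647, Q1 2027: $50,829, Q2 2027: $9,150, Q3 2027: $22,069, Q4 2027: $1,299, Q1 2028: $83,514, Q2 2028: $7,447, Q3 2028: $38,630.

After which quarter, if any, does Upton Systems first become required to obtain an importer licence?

Through Q3 2026: $7,305
Through Q4 2026: $36,952
Through Q1 2027: $87,781
Through Q2 2027: $96,931
Through Q3 2027: $119,000 ← exceeds threshold

Q3 2027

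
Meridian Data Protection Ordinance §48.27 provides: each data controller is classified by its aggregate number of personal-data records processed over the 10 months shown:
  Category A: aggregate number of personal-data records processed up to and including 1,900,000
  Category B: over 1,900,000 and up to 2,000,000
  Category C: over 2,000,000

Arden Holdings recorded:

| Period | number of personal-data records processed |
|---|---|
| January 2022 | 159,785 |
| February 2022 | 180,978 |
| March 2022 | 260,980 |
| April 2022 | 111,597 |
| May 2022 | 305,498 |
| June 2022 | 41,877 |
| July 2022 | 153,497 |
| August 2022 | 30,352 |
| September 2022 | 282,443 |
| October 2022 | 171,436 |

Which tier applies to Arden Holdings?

Category A

Aggregate number of personal-data records processed: 159,785 + 180,978 + 260,980 + 111,597 + 305,498 + 41,877 + 153,497 + 30,352 + 282,443 + 171,436 = 1,698,443.
1,698,443 ≤ 1,900,000, so Category A applies.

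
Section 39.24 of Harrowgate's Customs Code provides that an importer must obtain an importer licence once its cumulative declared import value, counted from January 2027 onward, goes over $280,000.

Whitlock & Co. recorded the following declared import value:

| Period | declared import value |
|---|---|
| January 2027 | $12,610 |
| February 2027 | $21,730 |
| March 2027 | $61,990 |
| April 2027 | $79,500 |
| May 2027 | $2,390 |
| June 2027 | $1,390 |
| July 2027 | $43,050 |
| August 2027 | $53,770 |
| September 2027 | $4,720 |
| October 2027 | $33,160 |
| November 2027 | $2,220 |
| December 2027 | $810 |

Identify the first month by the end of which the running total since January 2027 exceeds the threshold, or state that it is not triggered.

Through January 2027: $12,610
Through February 2027: $34,340
Through March 2027: $96,330
Through April 2027: $175,830
Through May 2027: $178,220
Through June 2027: $179,610
Through July 2027: $222,660
Through August 2027: $276,430
Through September 2027: $281,150 ← exceeds threshold

September 2027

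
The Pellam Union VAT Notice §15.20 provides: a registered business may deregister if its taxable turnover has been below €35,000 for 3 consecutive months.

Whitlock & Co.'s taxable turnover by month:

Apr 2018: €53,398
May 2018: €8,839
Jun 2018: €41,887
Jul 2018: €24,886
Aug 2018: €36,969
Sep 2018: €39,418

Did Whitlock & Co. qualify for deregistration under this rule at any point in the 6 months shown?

Months below €35,000: May 2018, Jul 2018.
Longest run of consecutive months below the threshold: 1.
1 < 3, so Whitlock & Co. never became eligible.

No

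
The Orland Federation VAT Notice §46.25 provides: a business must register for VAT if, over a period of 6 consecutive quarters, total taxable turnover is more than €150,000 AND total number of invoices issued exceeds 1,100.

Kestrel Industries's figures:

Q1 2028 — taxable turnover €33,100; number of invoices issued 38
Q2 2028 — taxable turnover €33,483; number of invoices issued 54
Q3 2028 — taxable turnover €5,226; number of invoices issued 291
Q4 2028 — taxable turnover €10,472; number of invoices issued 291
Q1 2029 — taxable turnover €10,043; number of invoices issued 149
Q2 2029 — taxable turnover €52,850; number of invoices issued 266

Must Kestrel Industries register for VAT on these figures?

No

Total taxable turnover: €33,100 + €33,483 + €5,226 + €10,472 + €10,043 + €52,850 = €145,174 (≤ €150,000).
Total number of invoices issued: 38 + 54 + 291 + 291 + 149 + 266 = 1,089 (≤ 1,100).
The test is 'and': the rule requires both, and at least one is not exceeded.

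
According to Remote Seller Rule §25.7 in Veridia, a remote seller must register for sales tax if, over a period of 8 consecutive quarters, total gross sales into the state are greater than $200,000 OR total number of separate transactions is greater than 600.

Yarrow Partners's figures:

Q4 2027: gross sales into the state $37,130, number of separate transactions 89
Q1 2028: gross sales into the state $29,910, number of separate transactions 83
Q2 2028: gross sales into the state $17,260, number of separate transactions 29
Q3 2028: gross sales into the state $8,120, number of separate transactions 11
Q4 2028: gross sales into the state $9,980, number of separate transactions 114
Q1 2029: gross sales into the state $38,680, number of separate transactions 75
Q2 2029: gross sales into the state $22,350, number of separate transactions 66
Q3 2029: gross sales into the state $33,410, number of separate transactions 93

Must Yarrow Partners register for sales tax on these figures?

No

Total gross sales into the state: $37,130 + $29,910 + $17,260 + $8,120 + $9,980 + $38,680 + $22,350 + $33,410 = $196,840 (≤ $200,000).
Total number of separate transactions: 89 + 83 + 29 + 11 + 114 + 75 + 66 + 93 = 560 (≤ 600).
The test is 'or': neither threshold is exceeded.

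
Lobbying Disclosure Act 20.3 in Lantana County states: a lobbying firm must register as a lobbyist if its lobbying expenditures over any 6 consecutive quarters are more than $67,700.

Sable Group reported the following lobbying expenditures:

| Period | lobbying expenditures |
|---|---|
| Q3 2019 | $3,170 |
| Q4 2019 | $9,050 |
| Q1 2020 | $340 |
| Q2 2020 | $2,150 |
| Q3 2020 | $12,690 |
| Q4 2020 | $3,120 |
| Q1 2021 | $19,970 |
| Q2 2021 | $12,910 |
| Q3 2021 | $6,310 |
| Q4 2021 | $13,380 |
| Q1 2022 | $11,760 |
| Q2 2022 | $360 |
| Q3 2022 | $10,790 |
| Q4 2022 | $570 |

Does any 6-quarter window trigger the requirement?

Yes

Q3 2019–Q4 2020: $3,170 + $9,050 + $340 + $2,150 + $12,690 + $3,120 = $30,520 (under)
Q4 2019–Q1 2021: $9,050 + $340 + $2,150 + $12,690 + $3,120 + $19,970 = $47,320 (under)
Q1 2020–Q2 2021: $340 + $2,150 + $12,690 + $3,120 + $19,970 + $12,910 = $51,180 (under)
Q2 2020–Q3 2021: $2,150 + $12,690 + $3,120 + $19,970 + $12,910 + $6,310 = $57,150 (under)
Q3 2020–Q4 2021: $12,690 + $3,120 + $19,970 + $12,910 + $6,310 + $13,380 = $68,380 (over)
Q4 2020–Q1 2022: $3,120 + $19,970 + $12,910 + $6,310 + $13,380 + $11,760 = $67,450 (under)
Q1 2021–Q2 2022: $19,970 + $12,910 + $6,310 + $13,380 + $11,760 + $360 = $64,690 (under)
Q2 2021–Q3 2022: $12,910 + $6,310 + $13,380 + $11,760 + $360 + $10,790 = $55,510 (under)
Q3 2021–Q4 2022: $6,310 + $13,380 + $11,760 + $360 + $10,790 + $570 = $43,170 (under)
At least one window exceeds $67,700.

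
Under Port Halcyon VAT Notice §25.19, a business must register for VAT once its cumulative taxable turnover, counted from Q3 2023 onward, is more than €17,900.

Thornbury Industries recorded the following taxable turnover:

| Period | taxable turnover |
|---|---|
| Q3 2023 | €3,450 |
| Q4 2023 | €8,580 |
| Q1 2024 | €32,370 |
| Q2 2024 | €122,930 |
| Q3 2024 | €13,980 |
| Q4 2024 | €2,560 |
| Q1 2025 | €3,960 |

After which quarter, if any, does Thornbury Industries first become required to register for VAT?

Through Q3 2023: €3,450
Through Q4 2023: €12,030
Through Q1 2024: €44,400 ← exceeds threshold

Q1 2024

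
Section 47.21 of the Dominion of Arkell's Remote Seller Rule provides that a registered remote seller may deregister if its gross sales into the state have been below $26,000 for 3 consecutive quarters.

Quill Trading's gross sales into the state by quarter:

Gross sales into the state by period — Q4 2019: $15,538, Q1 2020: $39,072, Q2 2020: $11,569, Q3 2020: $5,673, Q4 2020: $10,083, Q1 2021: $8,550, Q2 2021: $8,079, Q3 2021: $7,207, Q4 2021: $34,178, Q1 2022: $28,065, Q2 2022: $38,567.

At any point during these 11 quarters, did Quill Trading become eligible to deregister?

Yes

Quarters below $26,000: Q4 2019, Q2 2020, Q3 2020, Q4 2020, Q1 2021, Q2 2021, Q3 2021.
Longest run of consecutive quarters below the threshold: 6.
6 ≥ 3, so Quill Trading became eligible.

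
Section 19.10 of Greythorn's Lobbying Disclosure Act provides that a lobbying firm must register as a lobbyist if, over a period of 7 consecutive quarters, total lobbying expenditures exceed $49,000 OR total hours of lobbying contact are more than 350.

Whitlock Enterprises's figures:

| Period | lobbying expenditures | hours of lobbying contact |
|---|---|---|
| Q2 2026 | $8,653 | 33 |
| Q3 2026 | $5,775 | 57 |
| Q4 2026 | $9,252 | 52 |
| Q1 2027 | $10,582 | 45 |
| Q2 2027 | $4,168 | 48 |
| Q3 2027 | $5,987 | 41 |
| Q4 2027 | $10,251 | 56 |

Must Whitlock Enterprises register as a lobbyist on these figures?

Yes

Total lobbying expenditures: $8,653 + $5,775 + $9,252 + $10,582 + $4,168 + $5,987 + $10,251 = $54,668 (> $49,000).
Total hours of lobbying contact: 33 + 57 + 52 + 45 + 48 + 41 + 56 = 332 (≤ 350).
The test is 'or': at least one threshold is exceeded.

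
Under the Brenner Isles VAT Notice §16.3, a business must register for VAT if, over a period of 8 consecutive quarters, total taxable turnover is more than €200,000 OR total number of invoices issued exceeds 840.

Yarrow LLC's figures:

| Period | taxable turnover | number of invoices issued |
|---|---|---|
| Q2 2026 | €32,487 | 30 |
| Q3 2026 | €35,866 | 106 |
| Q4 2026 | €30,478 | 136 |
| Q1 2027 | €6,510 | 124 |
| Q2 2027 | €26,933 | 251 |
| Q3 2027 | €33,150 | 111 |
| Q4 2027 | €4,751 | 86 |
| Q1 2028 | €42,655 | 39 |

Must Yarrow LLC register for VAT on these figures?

Total taxable turnover: €32,487 + €35,866 + €30,478 + €6,510 + €26,933 + €33,150 + €4,751 + €42,655 = €212,830 (> €200,000).
Total number of invoices issued: 30 + 106 + 136 + 124 + 251 + 111 + 86 + 39 = 883 (> 840).
The test is 'or': at least one threshold is exceeded.

Yes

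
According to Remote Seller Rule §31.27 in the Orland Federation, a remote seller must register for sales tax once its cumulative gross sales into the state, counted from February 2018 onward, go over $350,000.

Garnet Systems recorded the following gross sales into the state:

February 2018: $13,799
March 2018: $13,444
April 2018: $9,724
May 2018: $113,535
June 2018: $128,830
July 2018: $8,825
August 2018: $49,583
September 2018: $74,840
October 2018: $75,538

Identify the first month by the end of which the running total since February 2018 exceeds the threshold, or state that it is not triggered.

September 2018

Through February 2018: $13,799
Through March 2018: $27,243
Through April 2018: $36,967
Through May 2018: $150,502
Through June 2018: $279,332
Through July 2018: $288,157
Through August 2018: $337,740
Through September 2018: $412,580 ← exceeds threshold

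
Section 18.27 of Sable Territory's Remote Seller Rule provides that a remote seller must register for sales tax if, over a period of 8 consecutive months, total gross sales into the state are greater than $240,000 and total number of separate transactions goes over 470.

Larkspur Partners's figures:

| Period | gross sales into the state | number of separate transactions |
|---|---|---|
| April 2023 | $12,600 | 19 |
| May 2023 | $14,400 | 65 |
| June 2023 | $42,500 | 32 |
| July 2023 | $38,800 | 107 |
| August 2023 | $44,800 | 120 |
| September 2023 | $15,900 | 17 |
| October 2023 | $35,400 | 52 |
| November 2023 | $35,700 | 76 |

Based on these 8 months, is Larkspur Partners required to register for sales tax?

Yes

Total gross sales into the state: $12,600 + $14,400 + $42,500 + $38,800 + $44,800 + $15,900 + $35,400 + $35,700 = $240,100 (> $240,000).
Total number of separate transactions: 19 + 65 + 32 + 107 + 120 + 17 + 52 + 76 = 488 (> 470).
The test is 'and': both thresholds are exceeded.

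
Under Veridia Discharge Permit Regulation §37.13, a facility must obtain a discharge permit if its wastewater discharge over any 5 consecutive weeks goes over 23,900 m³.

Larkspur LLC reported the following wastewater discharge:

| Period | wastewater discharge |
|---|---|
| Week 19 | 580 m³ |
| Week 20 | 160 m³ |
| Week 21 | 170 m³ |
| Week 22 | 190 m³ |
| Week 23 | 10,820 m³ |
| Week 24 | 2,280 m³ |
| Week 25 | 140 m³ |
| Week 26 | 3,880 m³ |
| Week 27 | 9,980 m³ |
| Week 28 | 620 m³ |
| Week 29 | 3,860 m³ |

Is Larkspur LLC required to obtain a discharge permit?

Yes

Week 19–Week 23: 580 m³ + 160 m³ + 170 m³ + 190 m³ + 10,820 m³ = 11,920 m³ (under)
Week 20–Week 24: 160 m³ + 170 m³ + 190 m³ + 10,820 m³ + 2,280 m³ = 13,620 m³ (under)
Week 21–Week 25: 170 m³ + 190 m³ + 10,820 m³ + 2,280 m³ + 140 m³ = 13,600 m³ (under)
Week 22–Week 26: 190 m³ + 10,820 m³ + 2,280 m³ + 140 m³ + 3,880 m³ = 17,310 m³ (under)
Week 23–Week 27: 10,820 m³ + 2,280 m³ + 140 m³ + 3,880 m³ + 9,980 m³ = 27,100 m³ (over)
Week 24–Week 28: 2,280 m³ + 140 m³ + 3,880 m³ + 9,980 m³ + 620 m³ = 16,900 m³ (under)
Week 25–Week 29: 140 m³ + 3,880 m³ + 9,980 m³ + 620 m³ + 3,860 m³ = 18,480 m³ (under)
At least one window exceeds 23,900 m³.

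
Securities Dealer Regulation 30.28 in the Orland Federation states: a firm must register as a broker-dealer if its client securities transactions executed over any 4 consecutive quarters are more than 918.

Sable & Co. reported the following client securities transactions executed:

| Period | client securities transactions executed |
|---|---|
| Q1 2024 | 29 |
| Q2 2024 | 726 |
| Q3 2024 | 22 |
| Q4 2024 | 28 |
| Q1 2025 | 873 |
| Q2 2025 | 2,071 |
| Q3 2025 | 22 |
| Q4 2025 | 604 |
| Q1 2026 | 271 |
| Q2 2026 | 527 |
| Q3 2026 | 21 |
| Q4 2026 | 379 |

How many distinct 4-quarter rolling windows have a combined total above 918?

Q1 2024–Q4 2024: 29 + 726 + 22 + 28 = 805 (under)
Q2 2024–Q1 2025: 726 + 22 + 28 + 873 = 1,649 (over)
Q3 2024–Q2 2025: 22 + 28 + 873 + 2,071 = 2,994 (over)
Q4 2024–Q3 2025: 28 + 873 + 2,071 + 22 = 2,994 (over)
Q1 2025–Q4 2025: 873 + 2,071 + 22 + 604 = 3,570 (over)
Q2 2025–Q1 2026: 2,071 + 22 + 604 + 271 = 2,968 (over)
Q3 2025–Q2 2026: 22 + 604 + 271 + 527 = 1,424 (over)
Q4 2025–Q3 2026: 604 + 271 + 527 + 21 = 1,423 (over)
Q1 2026–Q4 2026: 271 + 527 + 21 + 379 = 1,198 (over)
8 windows exceed the threshold.

8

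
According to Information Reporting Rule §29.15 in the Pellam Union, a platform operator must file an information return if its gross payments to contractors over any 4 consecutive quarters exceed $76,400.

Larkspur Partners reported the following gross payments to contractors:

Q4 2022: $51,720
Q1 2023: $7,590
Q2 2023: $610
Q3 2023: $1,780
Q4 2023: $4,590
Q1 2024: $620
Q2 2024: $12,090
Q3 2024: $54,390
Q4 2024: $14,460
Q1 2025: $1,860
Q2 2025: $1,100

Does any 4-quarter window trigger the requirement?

Q4 2022–Q3 2023: $51,720 + $7,590 + $610 + $1,780 = $61,700 (under)
Q1 2023–Q4 2023: $7,590 + $610 + $1,780 + $4,590 = $14,570 (under)
Q2 2023–Q1 2024: $610 + $1,780 + $4,590 + $620 = $7,600 (under)
Q3 2023–Q2 2024: $1,780 + $4,590 + $620 + $12,090 = $19,080 (under)
Q4 2023–Q3 2024: $4,590 + $620 + $12,090 + $54,390 = $71,690 (under)
Q1 2024–Q4 2024: $620 + $12,090 + $54,390 + $14,460 = $81,560 (over)
Q2 2024–Q1 2025: $12,090 + $54,390 + $14,460 + $1,860 = $82,800 (over)
Q3 2024–Q2 2025: $54,390 + $14,460 + $1,860 + $1,100 = $71,810 (under)
At least one window exceeds $76,400.

Yes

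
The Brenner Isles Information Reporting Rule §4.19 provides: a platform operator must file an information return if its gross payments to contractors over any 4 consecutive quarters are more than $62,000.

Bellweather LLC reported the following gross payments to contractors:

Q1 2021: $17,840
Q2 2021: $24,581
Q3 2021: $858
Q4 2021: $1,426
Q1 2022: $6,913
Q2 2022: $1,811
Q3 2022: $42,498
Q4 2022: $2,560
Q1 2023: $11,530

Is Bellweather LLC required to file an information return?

No

Q1 2021–Q4 2021: $17,840 + $24,581 + $858 + $1,426 = $44,705 (under)
Q2 2021–Q1 2022: $24,581 + $858 + $1,426 + $6,913 = $33,778 (under)
Q3 2021–Q2 2022: $858 + $1,426 + $6,913 + $1,811 = $11,008 (under)
Q4 2021–Q3 2022: $1,426 + $6,913 + $1,811 + $42,498 = $52,648 (under)
Q1 2022–Q4 2022: $6,913 + $1,811 + $42,498 + $2,560 = $53,782 (under)
Q2 2022–Q1 2023: $1,811 + $42,498 + $2,560 + $11,530 = $58,399 (under)
No window exceeds $62,000.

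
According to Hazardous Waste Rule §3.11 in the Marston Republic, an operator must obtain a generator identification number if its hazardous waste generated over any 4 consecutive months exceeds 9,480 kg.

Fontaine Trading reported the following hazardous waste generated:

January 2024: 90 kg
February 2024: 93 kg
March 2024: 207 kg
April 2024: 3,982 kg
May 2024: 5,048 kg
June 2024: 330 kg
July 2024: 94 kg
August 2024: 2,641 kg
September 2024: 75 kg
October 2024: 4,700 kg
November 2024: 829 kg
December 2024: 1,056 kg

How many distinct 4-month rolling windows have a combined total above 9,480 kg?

1

January 2024–April 2024: 90 kg + 93 kg + 207 kg + 3,982 kg = 4,372 kg (under)
February 2024–May 2024: 93 kg + 207 kg + 3,982 kg + 5,048 kg = 9,330 kg (under)
March 2024–June 2024: 207 kg + 3,982 kg + 5,048 kg + 330 kg = 9,567 kg (over)
April 2024–July 2024: 3,982 kg + 5,048 kg + 330 kg + 94 kg = 9,454 kg (under)
May 2024–August 2024: 5,048 kg + 330 kg + 94 kg + 2,641 kg = 8,113 kg (under)
June 2024–September 2024: 330 kg + 94 kg + 2,641 kg + 75 kg = 3,140 kg (under)
July 2024–October 2024: 94 kg + 2,641 kg + 75 kg + 4,700 kg = 7,510 kg (under)
August 2024–November 2024: 2,641 kg + 75 kg + 4,700 kg + 829 kg = 8,245 kg (under)
September 2024–December 2024: 75 kg + 4,700 kg + 829 kg + 1,056 kg = 6,660 kg (under)
1 window exceeds the threshold.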